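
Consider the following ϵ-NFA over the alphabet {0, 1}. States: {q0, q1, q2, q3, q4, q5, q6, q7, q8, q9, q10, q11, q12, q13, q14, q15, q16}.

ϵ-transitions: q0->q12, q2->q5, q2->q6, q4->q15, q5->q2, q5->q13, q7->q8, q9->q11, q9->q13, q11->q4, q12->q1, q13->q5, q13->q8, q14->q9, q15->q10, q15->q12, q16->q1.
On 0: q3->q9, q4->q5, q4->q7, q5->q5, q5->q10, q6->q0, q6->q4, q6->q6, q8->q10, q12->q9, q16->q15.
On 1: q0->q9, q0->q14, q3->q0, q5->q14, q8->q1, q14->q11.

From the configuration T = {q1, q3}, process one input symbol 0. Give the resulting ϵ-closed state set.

{q1, q2, q4, q5, q6, q8, q9, q10, q11, q12, q13, q15}

q3 on 0 → {q9}.
No 0-transition from q1.
Union after reading 0: {q9}.
Now take the ϵ-closure:
From q9 via ϵ: add q11, q13.
From q11 via ϵ: add q4.
From q13 via ϵ: add q5, q8.
From q4 via ϵ: add q15.
From q5 via ϵ: add q2.
From q2 via ϵ: add q6.
From q15 via ϵ: add q10, q12.
From q12 via ϵ: add q1.
No new states can be added; the closed set is {q1, q2, q4, q5, q6, q8, q9, q10, q11, q12, q13, q15}.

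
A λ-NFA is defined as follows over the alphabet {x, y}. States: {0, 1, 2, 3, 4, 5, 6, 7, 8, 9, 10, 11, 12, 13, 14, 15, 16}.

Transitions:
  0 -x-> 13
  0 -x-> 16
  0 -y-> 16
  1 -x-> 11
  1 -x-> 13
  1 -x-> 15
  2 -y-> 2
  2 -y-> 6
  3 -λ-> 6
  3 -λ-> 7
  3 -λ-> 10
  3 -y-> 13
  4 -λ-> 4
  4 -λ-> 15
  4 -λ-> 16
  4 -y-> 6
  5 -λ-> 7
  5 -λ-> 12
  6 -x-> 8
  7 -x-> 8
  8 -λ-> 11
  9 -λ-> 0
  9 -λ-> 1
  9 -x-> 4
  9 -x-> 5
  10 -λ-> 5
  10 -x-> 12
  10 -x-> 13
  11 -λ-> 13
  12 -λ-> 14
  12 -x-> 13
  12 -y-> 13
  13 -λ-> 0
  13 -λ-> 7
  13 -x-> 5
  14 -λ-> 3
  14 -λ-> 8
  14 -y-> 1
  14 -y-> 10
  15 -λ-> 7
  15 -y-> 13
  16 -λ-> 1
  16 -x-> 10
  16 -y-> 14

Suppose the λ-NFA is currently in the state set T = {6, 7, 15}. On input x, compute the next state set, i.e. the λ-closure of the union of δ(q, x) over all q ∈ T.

6 on x → {8}.
7 on x → {8}.
No x-transition from 15.
Union after reading x: {8}.
Now take the λ-closure:
From 8 via λ: add 11.
From 11 via λ: add 13.
From 13 via λ: add 0, 7.
No new states can be added; the closed set is {0, 7, 8, 11, 13}.

{0, 7, 8, 11, 13}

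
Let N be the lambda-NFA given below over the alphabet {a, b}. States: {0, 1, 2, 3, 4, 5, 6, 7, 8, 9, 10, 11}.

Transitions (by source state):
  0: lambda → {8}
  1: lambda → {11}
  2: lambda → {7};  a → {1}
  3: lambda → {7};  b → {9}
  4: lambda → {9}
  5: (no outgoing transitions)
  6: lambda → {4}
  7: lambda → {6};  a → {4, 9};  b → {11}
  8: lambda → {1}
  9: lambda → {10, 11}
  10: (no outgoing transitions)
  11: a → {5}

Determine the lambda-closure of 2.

Start with {2}.
From 2 via lambda: add 7.
From 7 via lambda: add 6.
From 6 via lambda: add 4.
From 4 via lambda: add 9.
From 9 via lambda: add 10, 11.
No new states can be added; the closed set is {2, 4, 6, 7, 9, 10, 11}.

{2, 4, 6, 7, 9, 10, 11}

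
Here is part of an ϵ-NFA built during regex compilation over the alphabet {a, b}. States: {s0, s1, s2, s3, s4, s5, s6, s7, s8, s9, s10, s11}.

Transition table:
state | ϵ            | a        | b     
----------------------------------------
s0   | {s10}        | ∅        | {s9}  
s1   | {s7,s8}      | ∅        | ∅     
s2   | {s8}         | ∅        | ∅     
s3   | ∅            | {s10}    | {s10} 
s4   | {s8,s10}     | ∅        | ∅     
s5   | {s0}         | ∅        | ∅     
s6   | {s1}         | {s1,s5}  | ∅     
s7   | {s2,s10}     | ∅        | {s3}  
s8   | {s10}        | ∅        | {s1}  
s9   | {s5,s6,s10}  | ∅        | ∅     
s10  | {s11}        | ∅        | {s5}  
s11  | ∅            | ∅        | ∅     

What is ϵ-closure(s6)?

Start with {s6}.
From s6 via ϵ: add s1.
From s1 via ϵ: add s7, s8.
From s7 via ϵ: add s2, s10.
From s10 via ϵ: add s11.
No new states can be added; the closed set is {s1, s2, s6, s7, s8, s10, s11}.

{s1, s2, s6, s7, s8, s10, s11}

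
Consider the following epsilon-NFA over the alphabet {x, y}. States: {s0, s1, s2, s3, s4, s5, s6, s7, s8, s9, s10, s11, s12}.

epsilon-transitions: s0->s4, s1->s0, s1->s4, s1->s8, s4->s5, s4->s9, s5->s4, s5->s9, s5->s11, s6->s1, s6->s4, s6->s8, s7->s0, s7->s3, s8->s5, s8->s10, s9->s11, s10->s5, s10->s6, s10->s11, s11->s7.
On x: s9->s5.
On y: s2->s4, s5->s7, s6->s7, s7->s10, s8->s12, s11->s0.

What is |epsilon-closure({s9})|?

7

Start with {s9}.
From s9 via epsilon: add s11.
From s11 via epsilon: add s7.
From s7 via epsilon: add s0, s3.
From s0 via epsilon: add s4.
From s4 via epsilon: add s5.
epsilon-closure = {s0, s3, s4, s5, s7, s9, s11}, which has 7 states.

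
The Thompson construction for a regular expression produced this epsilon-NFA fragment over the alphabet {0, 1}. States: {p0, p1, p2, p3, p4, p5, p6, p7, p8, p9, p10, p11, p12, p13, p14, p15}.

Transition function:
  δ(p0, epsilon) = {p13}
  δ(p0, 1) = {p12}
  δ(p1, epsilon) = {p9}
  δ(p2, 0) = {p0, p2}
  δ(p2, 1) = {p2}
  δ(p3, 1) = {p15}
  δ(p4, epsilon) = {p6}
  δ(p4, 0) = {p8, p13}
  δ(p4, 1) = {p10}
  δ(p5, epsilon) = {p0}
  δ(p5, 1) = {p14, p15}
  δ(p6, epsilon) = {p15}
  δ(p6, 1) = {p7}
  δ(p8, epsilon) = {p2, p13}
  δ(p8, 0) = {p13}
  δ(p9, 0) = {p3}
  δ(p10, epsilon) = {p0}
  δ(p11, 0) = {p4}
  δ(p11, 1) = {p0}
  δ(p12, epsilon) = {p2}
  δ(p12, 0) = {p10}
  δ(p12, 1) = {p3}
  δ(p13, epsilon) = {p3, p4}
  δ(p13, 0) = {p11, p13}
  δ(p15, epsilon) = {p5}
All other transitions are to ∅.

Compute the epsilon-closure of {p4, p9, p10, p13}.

{p0, p3, p4, p5, p6, p9, p10, p13, p15}

Start with {p4, p9, p10, p13}.
From p4 via epsilon: add p6.
From p10 via epsilon: add p0.
From p13 via epsilon: add p3.
From p6 via epsilon: add p15.
From p15 via epsilon: add p5.
No new states can be added; the closed set is {p0, p3, p4, p5, p6, p9, p10, p13, p15}.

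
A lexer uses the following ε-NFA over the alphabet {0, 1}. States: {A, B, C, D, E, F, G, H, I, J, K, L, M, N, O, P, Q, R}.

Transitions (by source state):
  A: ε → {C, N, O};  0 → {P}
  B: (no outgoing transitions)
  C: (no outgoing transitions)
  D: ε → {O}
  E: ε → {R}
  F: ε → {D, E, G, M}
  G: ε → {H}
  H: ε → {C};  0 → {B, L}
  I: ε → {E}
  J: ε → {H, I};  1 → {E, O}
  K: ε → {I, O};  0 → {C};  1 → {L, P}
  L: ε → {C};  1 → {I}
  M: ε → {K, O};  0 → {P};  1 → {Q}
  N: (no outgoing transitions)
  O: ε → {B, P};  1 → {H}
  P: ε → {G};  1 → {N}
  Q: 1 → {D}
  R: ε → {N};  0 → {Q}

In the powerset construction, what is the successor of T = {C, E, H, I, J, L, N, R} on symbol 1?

{B, C, E, G, H, I, N, O, P, R}

J on 1 → {E, O}.
L on 1 → {I}.
No 1-transition from C, E, H, I, N, R.
Union after reading 1: {E, I, O}.
Now take the ε-closure:
From E via ε: add R.
From O via ε: add B, P.
From P via ε: add G.
From R via ε: add N.
From G via ε: add H.
From H via ε: add C.
No new states can be added; the closed set is {B, C, E, G, H, I, N, O, P, R}.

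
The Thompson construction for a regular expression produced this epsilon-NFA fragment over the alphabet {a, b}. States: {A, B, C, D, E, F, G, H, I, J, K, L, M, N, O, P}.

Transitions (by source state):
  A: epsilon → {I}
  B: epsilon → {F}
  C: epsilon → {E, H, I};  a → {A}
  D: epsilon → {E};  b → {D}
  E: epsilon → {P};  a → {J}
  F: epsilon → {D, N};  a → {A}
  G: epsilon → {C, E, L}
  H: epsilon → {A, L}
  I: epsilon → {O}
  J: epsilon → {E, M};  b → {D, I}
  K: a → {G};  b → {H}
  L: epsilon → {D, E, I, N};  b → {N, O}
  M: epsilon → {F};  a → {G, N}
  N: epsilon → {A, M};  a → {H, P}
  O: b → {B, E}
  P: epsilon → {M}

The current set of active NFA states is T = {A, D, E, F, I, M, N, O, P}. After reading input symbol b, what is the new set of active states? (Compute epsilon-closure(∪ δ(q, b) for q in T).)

{A, B, D, E, F, I, M, N, O, P}

D on b → {D}.
O on b → {B, E}.
No b-transition from A, E, F, I, M, N, P.
Union after reading b: {B, D, E}.
Now take the epsilon-closure:
From B via epsilon: add F.
From E via epsilon: add P.
From F via epsilon: add N.
From P via epsilon: add M.
From N via epsilon: add A.
From A via epsilon: add I.
From I via epsilon: add O.
No new states can be added; the closed set is {A, B, D, E, F, I, M, N, O, P}.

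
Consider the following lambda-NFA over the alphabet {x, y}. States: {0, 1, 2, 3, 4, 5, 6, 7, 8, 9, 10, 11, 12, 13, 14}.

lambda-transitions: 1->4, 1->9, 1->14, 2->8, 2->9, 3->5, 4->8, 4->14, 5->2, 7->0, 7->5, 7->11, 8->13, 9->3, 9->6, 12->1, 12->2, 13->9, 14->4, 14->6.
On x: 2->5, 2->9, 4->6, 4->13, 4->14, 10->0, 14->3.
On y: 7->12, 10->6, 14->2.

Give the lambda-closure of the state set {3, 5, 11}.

Start with {3, 5, 11}.
From 5 via lambda: add 2.
From 2 via lambda: add 8, 9.
From 8 via lambda: add 13.
From 9 via lambda: add 6.
No new states can be added; the closed set is {2, 3, 5, 6, 8, 9, 11, 13}.

{2, 3, 5, 6, 8, 9, 11, 13}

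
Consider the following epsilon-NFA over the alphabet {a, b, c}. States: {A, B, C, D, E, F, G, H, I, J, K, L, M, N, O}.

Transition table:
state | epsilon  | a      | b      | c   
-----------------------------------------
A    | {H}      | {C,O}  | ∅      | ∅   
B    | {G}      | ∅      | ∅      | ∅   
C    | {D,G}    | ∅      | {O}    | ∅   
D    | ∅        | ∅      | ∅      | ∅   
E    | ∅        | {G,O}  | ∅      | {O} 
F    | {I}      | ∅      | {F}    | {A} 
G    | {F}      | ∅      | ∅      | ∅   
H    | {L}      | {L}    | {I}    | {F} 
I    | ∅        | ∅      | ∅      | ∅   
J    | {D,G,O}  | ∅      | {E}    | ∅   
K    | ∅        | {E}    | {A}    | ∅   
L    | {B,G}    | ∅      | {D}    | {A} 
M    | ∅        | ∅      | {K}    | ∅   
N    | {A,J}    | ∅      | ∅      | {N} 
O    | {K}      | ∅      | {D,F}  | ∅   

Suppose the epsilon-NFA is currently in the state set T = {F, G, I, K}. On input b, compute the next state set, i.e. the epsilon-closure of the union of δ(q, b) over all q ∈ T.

F on b → {F}.
K on b → {A}.
No b-transition from G, I.
Union after reading b: {A, F}.
Now take the epsilon-closure:
From A via epsilon: add H.
From F via epsilon: add I.
From H via epsilon: add L.
From L via epsilon: add B, G.
No new states can be added; the closed set is {A, B, F, G, H, I, L}.

{A, B, F, G, H, I, L}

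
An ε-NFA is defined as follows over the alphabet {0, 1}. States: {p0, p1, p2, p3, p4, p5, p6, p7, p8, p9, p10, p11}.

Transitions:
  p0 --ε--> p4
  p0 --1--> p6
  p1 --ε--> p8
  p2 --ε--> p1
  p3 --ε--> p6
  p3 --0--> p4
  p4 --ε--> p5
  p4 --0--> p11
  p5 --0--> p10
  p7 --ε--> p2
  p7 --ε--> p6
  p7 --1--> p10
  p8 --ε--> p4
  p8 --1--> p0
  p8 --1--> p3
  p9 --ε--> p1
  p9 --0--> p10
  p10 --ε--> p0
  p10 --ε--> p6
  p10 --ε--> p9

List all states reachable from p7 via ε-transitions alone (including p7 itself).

{p1, p2, p4, p5, p6, p7, p8}

Start with {p7}.
From p7 via ε: add p2, p6.
From p2 via ε: add p1.
From p1 via ε: add p8.
From p8 via ε: add p4.
From p4 via ε: add p5.
No new states can be added; the closed set is {p1, p2, p4, p5, p6, p7, p8}.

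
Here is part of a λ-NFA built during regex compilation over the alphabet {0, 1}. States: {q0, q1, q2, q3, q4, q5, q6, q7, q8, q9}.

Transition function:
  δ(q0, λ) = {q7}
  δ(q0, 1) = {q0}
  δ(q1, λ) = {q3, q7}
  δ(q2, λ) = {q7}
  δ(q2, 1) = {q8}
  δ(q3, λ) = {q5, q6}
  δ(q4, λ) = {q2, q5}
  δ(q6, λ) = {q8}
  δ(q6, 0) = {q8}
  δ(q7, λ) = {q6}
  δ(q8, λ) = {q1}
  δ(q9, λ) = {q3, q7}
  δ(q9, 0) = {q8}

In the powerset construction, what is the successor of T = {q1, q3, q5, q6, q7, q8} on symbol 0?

{q1, q3, q5, q6, q7, q8}

q6 on 0 → {q8}.
No 0-transition from q1, q3, q5, q7, q8.
Union after reading 0: {q8}.
Now take the λ-closure:
From q8 via λ: add q1.
From q1 via λ: add q3, q7.
From q3 via λ: add q5, q6.
No new states can be added; the closed set is {q1, q3, q5, q6, q7, q8}.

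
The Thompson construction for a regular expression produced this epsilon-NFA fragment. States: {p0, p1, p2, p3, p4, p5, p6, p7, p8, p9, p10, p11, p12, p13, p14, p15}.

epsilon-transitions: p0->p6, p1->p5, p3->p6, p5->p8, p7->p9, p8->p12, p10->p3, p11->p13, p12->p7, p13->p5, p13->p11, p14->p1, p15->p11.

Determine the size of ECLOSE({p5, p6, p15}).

9

Start with {p5, p6, p15}.
From p5 via epsilon: add p8.
From p15 via epsilon: add p11.
From p8 via epsilon: add p12.
From p11 via epsilon: add p13.
From p12 via epsilon: add p7.
From p7 via epsilon: add p9.
epsilon-closure = {p5, p6, p7, p8, p9, p11, p12, p13, p15}, which has 9 states.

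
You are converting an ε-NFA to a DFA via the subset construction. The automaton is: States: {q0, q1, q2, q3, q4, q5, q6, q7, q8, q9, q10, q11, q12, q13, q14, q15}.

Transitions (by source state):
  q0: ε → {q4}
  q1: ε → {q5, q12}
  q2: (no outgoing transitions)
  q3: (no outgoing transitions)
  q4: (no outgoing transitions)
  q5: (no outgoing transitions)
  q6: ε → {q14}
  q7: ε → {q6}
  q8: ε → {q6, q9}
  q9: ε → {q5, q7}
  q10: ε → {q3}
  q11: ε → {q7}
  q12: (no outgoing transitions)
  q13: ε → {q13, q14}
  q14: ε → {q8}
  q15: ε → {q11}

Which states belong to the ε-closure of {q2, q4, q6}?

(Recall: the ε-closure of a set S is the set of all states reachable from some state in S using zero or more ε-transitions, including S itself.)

{q2, q4, q5, q6, q7, q8, q9, q14}

Start with {q2, q4, q6}.
From q6 via ε: add q14.
From q14 via ε: add q8.
From q8 via ε: add q9.
From q9 via ε: add q5, q7.
No new states can be added; the closed set is {q2, q4, q5, q6, q7, q8, q9, q14}.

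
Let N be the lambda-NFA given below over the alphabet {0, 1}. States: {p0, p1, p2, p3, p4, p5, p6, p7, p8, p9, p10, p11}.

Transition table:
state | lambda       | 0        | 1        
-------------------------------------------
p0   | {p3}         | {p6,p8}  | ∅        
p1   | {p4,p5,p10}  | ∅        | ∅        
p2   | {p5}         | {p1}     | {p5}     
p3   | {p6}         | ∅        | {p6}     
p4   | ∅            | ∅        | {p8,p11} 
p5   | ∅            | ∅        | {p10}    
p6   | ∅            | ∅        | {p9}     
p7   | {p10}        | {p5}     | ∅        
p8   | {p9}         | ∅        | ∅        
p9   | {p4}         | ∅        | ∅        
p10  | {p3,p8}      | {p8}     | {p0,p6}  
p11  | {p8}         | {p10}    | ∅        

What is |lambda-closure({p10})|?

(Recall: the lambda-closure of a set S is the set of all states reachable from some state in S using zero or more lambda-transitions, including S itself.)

6

Start with {p10}.
From p10 via lambda: add p3, p8.
From p3 via lambda: add p6.
From p8 via lambda: add p9.
From p9 via lambda: add p4.
lambda-closure = {p3, p4, p6, p8, p9, p10}, which has 6 states.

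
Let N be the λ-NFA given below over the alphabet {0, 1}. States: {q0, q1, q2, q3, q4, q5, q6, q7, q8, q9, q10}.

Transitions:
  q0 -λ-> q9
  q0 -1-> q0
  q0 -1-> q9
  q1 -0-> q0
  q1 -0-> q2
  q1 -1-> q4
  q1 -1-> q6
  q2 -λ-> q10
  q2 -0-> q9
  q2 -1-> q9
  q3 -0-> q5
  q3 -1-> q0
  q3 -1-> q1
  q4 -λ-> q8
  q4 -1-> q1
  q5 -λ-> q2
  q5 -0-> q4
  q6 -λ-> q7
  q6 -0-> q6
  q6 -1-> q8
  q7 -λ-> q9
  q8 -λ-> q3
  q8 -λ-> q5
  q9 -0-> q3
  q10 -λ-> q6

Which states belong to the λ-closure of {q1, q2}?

Start with {q1, q2}.
From q2 via λ: add q10.
From q10 via λ: add q6.
From q6 via λ: add q7.
From q7 via λ: add q9.
No new states can be added; the closed set is {q1, q2, q6, q7, q9, q10}.

{q1, q2, q6, q7, q9, q10}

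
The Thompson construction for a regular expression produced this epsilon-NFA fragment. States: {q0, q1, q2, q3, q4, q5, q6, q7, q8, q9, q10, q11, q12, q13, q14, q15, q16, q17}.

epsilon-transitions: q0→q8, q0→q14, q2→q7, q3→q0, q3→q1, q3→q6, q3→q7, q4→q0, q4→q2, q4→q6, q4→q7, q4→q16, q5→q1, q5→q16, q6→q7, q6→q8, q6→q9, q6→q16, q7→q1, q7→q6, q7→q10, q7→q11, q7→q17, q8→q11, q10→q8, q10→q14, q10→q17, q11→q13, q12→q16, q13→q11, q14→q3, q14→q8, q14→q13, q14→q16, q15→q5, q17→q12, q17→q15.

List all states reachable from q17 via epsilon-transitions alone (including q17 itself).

{q1, q5, q12, q15, q16, q17}

Start with {q17}.
From q17 via epsilon: add q12, q15.
From q12 via epsilon: add q16.
From q15 via epsilon: add q5.
From q5 via epsilon: add q1.
No new states can be added; the closed set is {q1, q5, q12, q15, q16, q17}.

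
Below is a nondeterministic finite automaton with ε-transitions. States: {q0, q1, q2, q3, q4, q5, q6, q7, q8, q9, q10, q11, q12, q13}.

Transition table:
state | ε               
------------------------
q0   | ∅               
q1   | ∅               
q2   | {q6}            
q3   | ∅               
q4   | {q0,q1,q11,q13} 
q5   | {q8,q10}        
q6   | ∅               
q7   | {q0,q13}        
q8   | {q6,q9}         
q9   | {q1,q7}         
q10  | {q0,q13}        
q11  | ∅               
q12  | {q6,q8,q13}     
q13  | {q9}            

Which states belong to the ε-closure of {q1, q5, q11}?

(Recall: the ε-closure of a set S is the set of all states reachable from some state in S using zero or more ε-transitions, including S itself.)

Start with {q1, q5, q11}.
From q5 via ε: add q8, q10.
From q8 via ε: add q6, q9.
From q10 via ε: add q0, q13.
From q9 via ε: add q7.
No new states can be added; the closed set is {q0, q1, q5, q6, q7, q8, q9, q10, q11, q13}.

{q0, q1, q5, q6, q7, q8, q9, q10, q11, q13}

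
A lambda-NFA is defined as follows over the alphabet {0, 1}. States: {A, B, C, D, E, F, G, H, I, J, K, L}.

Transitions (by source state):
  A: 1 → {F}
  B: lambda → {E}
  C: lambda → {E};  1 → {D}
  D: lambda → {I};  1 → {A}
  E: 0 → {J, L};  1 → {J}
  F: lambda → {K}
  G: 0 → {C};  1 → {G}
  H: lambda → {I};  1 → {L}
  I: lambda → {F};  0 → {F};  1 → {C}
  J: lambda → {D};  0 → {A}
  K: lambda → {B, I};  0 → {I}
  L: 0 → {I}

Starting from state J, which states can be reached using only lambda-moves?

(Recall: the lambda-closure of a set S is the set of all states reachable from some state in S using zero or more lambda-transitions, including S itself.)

{B, D, E, F, I, J, K}

Start with {J}.
From J via lambda: add D.
From D via lambda: add I.
From I via lambda: add F.
From F via lambda: add K.
From K via lambda: add B.
From B via lambda: add E.
No new states can be added; the closed set is {B, D, E, F, I, J, K}.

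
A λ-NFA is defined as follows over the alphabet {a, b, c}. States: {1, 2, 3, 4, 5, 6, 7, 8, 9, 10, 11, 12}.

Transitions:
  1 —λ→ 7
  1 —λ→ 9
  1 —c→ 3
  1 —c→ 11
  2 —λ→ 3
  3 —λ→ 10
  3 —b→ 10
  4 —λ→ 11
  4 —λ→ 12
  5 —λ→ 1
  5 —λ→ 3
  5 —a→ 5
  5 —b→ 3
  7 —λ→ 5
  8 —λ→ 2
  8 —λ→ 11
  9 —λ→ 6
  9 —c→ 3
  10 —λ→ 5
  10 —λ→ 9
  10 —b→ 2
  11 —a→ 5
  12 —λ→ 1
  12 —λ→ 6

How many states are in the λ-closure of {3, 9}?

Start with {3, 9}.
From 3 via λ: add 10.
From 9 via λ: add 6.
From 10 via λ: add 5.
From 5 via λ: add 1.
From 1 via λ: add 7.
λ-closure = {1, 3, 5, 6, 7, 9, 10}, which has 7 states.

7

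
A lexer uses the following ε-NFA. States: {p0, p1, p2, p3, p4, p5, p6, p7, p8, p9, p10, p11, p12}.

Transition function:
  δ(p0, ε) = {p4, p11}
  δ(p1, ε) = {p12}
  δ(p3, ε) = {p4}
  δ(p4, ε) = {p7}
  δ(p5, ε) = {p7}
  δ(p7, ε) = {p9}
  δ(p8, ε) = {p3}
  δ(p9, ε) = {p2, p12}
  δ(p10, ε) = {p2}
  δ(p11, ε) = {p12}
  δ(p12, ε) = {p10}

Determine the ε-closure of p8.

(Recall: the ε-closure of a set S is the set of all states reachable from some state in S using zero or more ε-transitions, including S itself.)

{p2, p3, p4, p7, p8, p9, p10, p12}

Start with {p8}.
From p8 via ε: add p3.
From p3 via ε: add p4.
From p4 via ε: add p7.
From p7 via ε: add p9.
From p9 via ε: add p2, p12.
From p12 via ε: add p10.
No new states can be added; the closed set is {p2, p3, p4, p7, p8, p9, p10, p12}.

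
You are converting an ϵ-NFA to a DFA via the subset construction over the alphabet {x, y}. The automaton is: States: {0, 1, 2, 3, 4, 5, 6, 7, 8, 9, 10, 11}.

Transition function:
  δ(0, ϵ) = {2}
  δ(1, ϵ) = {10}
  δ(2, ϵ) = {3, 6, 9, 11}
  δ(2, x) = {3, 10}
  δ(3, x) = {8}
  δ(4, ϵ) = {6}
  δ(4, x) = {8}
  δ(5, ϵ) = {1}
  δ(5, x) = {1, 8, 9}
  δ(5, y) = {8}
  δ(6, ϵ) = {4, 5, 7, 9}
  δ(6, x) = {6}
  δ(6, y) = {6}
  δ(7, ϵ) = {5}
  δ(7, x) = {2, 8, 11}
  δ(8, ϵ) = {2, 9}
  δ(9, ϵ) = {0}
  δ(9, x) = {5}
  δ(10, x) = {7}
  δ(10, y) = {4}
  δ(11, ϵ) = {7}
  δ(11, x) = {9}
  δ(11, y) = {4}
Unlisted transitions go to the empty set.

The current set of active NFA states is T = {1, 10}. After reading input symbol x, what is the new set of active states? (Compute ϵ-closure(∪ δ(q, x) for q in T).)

10 on x → {7}.
No x-transition from 1.
Union after reading x: {7}.
Now take the ϵ-closure:
From 7 via ϵ: add 5.
From 5 via ϵ: add 1.
From 1 via ϵ: add 10.
No new states can be added; the closed set is {1, 5, 7, 10}.

{1, 5, 7, 10}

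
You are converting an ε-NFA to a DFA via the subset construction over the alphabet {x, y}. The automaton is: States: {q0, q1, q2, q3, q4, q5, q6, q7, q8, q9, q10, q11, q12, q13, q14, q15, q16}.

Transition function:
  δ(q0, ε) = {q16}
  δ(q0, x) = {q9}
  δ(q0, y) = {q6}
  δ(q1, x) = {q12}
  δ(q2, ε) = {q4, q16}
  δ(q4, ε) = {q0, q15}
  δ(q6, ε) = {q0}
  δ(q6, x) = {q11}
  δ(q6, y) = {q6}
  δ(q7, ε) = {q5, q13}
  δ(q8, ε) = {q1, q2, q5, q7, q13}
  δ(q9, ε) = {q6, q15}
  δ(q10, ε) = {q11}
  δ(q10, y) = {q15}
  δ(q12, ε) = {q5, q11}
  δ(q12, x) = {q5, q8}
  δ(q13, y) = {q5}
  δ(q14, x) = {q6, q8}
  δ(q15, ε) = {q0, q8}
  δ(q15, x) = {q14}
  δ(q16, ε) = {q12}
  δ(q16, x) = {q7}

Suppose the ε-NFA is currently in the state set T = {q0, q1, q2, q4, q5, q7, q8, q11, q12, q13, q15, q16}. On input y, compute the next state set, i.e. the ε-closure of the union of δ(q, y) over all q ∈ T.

{q0, q5, q6, q11, q12, q16}

q0 on y → {q6}.
q13 on y → {q5}.
No y-transition from q1, q2, q4, q5, q7, q8, q11, q12, q15, q16.
Union after reading y: {q5, q6}.
Now take the ε-closure:
From q6 via ε: add q0.
From q0 via ε: add q16.
From q16 via ε: add q12.
From q12 via ε: add q11.
No new states can be added; the closed set is {q0, q5, q6, q11, q12, q16}.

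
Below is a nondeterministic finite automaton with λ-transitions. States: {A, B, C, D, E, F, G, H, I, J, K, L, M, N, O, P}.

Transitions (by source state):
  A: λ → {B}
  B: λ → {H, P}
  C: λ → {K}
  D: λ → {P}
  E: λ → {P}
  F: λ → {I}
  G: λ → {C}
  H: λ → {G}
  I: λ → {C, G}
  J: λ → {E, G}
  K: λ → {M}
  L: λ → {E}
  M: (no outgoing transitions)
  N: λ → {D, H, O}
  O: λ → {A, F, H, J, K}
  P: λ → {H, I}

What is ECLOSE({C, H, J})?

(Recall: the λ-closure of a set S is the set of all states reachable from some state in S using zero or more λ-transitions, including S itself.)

Start with {C, H, J}.
From C via λ: add K.
From H via λ: add G.
From J via λ: add E.
From E via λ: add P.
From K via λ: add M.
From P via λ: add I.
No new states can be added; the closed set is {C, E, G, H, I, J, K, M, P}.

{C, E, G, H, I, J, K, M, P}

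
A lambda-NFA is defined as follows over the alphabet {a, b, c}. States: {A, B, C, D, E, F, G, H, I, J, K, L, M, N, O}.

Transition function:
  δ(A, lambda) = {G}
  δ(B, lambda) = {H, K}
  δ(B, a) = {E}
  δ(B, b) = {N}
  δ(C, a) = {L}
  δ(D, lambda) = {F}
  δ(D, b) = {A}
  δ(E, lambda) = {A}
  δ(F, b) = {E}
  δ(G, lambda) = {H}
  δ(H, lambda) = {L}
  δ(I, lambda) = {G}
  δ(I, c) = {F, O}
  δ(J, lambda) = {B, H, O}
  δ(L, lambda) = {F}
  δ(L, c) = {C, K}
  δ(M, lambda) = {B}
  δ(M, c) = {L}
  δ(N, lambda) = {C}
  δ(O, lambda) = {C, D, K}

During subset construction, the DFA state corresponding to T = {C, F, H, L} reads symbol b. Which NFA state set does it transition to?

F on b → {E}.
No b-transition from C, H, L.
Union after reading b: {E}.
Now take the lambda-closure:
From E via lambda: add A.
From A via lambda: add G.
From G via lambda: add H.
From H via lambda: add L.
From L via lambda: add F.
No new states can be added; the closed set is {A, E, F, G, H, L}.

{A, E, F, G, H, L}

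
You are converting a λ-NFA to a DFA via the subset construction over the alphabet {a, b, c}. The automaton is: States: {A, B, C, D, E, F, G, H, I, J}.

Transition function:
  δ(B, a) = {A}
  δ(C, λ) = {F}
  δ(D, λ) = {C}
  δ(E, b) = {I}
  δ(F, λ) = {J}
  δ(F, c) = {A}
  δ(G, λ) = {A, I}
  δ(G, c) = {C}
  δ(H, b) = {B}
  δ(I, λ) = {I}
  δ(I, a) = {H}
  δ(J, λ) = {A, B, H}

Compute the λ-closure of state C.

Start with {C}.
From C via λ: add F.
From F via λ: add J.
From J via λ: add A, B, H.
No new states can be added; the closed set is {A, B, C, F, H, J}.

{A, B, C, F, H, J}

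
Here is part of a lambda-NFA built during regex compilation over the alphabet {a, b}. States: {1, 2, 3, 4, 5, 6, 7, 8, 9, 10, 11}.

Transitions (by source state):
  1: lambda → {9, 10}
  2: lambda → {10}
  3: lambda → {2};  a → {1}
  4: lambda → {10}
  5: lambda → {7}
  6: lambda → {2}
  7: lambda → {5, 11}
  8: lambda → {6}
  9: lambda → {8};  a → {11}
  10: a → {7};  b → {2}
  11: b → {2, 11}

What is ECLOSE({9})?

{2, 6, 8, 9, 10}

Start with {9}.
From 9 via lambda: add 8.
From 8 via lambda: add 6.
From 6 via lambda: add 2.
From 2 via lambda: add 10.
No new states can be added; the closed set is {2, 6, 8, 9, 10}.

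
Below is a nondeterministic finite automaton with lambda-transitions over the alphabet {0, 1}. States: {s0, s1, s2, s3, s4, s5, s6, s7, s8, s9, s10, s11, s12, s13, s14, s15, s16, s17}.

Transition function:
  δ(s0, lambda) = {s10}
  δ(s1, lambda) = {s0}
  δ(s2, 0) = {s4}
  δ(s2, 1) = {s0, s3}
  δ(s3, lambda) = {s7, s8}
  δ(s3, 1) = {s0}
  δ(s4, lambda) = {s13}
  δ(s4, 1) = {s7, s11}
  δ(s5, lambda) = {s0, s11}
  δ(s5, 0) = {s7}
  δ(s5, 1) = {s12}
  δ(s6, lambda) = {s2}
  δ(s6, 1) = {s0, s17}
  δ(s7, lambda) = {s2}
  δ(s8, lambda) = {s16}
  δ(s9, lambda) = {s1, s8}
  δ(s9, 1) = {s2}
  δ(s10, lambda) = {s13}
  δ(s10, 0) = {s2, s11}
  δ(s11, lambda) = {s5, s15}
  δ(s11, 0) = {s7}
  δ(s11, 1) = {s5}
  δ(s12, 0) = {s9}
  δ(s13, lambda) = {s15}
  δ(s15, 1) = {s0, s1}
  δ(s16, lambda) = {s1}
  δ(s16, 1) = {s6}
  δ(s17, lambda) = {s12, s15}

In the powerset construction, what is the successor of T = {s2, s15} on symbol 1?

{s0, s1, s2, s3, s7, s8, s10, s13, s15, s16}

s2 on 1 → {s0, s3}.
s15 on 1 → {s0, s1}.
Union after reading 1: {s0, s1, s3}.
Now take the lambda-closure:
From s0 via lambda: add s10.
From s3 via lambda: add s7, s8.
From s7 via lambda: add s2.
From s8 via lambda: add s16.
From s10 via lambda: add s13.
From s13 via lambda: add s15.
No new states can be added; the closed set is {s0, s1, s2, s3, s7, s8, s10, s13, s15, s16}.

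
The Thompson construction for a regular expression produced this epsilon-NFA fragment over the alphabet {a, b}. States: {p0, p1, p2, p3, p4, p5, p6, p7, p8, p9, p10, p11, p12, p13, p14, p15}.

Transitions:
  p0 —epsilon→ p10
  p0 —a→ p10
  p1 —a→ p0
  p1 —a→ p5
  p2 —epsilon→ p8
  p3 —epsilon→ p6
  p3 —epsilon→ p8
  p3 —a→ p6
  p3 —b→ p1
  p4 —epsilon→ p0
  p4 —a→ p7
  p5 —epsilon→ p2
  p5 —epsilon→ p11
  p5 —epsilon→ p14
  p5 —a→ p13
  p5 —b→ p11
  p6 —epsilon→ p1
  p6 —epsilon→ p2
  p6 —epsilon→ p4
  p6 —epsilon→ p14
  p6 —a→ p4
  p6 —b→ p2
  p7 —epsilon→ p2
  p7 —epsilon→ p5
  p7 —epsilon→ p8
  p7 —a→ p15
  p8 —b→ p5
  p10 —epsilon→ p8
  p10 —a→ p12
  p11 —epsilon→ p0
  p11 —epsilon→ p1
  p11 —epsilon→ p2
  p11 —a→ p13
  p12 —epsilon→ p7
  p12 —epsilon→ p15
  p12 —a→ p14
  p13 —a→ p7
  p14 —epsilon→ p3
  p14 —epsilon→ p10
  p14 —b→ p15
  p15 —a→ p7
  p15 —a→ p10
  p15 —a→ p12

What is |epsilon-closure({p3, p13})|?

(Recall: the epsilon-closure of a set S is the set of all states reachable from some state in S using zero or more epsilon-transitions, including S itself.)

Start with {p3, p13}.
From p3 via epsilon: add p6, p8.
From p6 via epsilon: add p1, p2, p4, p14.
From p4 via epsilon: add p0.
From p14 via epsilon: add p10.
epsilon-closure = {p0, p1, p2, p3, p4, p6, p8, p10, p13, p14}, which has 10 states.

10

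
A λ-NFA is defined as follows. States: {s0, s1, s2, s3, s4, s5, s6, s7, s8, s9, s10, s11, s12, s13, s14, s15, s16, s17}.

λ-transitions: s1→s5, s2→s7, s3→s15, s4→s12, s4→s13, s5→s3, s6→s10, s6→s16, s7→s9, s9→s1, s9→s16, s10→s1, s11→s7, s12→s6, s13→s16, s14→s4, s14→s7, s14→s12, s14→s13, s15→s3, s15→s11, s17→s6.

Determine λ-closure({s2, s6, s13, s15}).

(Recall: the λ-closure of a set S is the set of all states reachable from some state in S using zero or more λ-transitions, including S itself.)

{s1, s2, s3, s5, s6, s7, s9, s10, s11, s13, s15, s16}

Start with {s2, s6, s13, s15}.
From s2 via λ: add s7.
From s6 via λ: add s10, s16.
From s15 via λ: add s3, s11.
From s7 via λ: add s9.
From s10 via λ: add s1.
From s1 via λ: add s5.
No new states can be added; the closed set is {s1, s2, s3, s5, s6, s7, s9, s10, s11, s13, s15, s16}.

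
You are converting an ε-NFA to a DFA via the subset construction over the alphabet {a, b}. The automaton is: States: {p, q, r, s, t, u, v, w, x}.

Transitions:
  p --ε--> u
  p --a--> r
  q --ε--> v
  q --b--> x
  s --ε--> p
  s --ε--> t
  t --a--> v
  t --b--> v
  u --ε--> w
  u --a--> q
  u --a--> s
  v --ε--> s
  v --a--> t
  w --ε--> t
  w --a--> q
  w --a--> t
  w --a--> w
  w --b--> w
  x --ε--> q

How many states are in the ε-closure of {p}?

4

Start with {p}.
From p via ε: add u.
From u via ε: add w.
From w via ε: add t.
ε-closure = {p, t, u, w}, which has 4 states.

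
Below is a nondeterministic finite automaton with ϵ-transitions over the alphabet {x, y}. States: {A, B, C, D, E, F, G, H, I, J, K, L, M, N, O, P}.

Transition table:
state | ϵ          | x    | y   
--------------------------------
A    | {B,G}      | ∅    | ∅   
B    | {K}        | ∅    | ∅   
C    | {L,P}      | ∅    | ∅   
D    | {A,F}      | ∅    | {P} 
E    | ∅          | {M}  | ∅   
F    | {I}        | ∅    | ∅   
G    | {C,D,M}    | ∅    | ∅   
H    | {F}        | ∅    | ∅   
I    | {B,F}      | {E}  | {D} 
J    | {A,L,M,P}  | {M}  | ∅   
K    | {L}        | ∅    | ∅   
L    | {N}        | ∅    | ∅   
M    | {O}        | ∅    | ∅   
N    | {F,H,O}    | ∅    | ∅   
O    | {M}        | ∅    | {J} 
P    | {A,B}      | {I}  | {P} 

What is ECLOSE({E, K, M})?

{B, E, F, H, I, K, L, M, N, O}

Start with {E, K, M}.
From K via ϵ: add L.
From M via ϵ: add O.
From L via ϵ: add N.
From N via ϵ: add F, H.
From F via ϵ: add I.
From I via ϵ: add B.
No new states can be added; the closed set is {B, E, F, H, I, K, L, M, N, O}.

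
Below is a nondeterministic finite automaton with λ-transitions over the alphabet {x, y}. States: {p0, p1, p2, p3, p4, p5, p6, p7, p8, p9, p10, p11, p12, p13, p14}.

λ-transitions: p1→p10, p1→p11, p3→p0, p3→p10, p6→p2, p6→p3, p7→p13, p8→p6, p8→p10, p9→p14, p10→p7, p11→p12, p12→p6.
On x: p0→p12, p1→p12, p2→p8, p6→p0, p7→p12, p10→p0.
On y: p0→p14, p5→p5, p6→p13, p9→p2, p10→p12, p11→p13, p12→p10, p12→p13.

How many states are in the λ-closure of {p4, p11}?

Start with {p4, p11}.
From p11 via λ: add p12.
From p12 via λ: add p6.
From p6 via λ: add p2, p3.
From p3 via λ: add p0, p10.
From p10 via λ: add p7.
From p7 via λ: add p13.
λ-closure = {p0, p2, p3, p4, p6, p7, p10, p11, p12, p13}, which has 10 states.

10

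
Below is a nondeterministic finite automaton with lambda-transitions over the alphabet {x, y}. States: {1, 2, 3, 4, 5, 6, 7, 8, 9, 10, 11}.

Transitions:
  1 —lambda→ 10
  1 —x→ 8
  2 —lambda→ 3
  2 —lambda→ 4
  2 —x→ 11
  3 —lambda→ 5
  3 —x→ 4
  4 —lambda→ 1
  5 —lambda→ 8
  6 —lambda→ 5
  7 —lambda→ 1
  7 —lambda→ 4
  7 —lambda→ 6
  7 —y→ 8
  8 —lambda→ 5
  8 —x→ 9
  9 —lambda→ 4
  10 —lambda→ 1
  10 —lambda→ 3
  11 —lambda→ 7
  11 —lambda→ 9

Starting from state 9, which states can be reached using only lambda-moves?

{1, 3, 4, 5, 8, 9, 10}

Start with {9}.
From 9 via lambda: add 4.
From 4 via lambda: add 1.
From 1 via lambda: add 10.
From 10 via lambda: add 3.
From 3 via lambda: add 5.
From 5 via lambda: add 8.
No new states can be added; the closed set is {1, 3, 4, 5, 8, 9, 10}.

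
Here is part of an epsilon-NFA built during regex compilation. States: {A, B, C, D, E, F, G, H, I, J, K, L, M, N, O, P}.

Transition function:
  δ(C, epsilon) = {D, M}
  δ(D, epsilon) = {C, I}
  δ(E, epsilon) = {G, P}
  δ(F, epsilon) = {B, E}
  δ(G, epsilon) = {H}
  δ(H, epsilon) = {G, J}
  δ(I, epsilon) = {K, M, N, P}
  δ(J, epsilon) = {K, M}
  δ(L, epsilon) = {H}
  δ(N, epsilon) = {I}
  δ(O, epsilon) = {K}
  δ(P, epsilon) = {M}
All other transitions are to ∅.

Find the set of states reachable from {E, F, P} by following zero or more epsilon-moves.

{B, E, F, G, H, J, K, M, P}

Start with {E, F, P}.
From E via epsilon: add G.
From F via epsilon: add B.
From P via epsilon: add M.
From G via epsilon: add H.
From H via epsilon: add J.
From J via epsilon: add K.
No new states can be added; the closed set is {B, E, F, G, H, J, K, M, P}.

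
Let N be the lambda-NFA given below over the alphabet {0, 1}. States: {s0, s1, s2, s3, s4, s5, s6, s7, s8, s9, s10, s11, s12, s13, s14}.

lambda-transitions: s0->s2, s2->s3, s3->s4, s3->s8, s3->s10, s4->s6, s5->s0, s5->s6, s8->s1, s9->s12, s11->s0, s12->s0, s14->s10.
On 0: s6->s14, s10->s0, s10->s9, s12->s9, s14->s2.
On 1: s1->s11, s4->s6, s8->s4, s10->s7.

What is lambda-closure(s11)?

{s0, s1, s2, s3, s4, s6, s8, s10, s11}

Start with {s11}.
From s11 via lambda: add s0.
From s0 via lambda: add s2.
From s2 via lambda: add s3.
From s3 via lambda: add s4, s8, s10.
From s4 via lambda: add s6.
From s8 via lambda: add s1.
No new states can be added; the closed set is {s0, s1, s2, s3, s4, s6, s8, s10, s11}.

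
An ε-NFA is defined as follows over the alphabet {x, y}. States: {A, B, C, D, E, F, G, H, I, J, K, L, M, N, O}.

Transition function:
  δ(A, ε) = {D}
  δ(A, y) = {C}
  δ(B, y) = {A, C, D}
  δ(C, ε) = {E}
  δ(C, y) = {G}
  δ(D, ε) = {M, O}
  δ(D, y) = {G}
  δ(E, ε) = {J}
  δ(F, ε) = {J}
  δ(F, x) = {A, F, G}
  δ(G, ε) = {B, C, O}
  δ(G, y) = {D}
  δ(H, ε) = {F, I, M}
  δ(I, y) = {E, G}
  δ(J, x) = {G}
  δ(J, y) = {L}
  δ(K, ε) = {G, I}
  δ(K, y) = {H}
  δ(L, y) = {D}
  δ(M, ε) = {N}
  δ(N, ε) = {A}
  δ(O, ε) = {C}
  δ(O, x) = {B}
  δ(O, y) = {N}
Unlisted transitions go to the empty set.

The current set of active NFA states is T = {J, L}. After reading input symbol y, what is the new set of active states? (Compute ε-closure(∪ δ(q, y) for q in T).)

J on y → {L}.
L on y → {D}.
Union after reading y: {D, L}.
Now take the ε-closure:
From D via ε: add M, O.
From M via ε: add N.
From O via ε: add C.
From C via ε: add E.
From N via ε: add A.
From E via ε: add J.
No new states can be added; the closed set is {A, C, D, E, J, L, M, N, O}.

{A, C, D, E, J, L, M, N, O}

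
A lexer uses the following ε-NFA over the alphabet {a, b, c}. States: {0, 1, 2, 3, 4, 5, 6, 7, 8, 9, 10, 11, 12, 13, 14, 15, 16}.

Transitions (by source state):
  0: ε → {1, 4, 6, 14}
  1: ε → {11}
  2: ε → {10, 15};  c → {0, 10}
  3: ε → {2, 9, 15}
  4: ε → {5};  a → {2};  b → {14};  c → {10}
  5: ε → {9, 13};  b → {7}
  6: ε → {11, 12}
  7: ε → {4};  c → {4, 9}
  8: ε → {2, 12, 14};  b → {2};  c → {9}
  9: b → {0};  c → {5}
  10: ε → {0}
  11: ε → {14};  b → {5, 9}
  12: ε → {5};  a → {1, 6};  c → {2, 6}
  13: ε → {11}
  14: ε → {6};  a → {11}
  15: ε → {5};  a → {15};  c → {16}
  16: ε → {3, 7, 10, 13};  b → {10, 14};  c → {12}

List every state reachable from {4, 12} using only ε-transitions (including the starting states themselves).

{4, 5, 6, 9, 11, 12, 13, 14}

Start with {4, 12}.
From 4 via ε: add 5.
From 5 via ε: add 9, 13.
From 13 via ε: add 11.
From 11 via ε: add 14.
From 14 via ε: add 6.
No new states can be added; the closed set is {4, 5, 6, 9, 11, 12, 13, 14}.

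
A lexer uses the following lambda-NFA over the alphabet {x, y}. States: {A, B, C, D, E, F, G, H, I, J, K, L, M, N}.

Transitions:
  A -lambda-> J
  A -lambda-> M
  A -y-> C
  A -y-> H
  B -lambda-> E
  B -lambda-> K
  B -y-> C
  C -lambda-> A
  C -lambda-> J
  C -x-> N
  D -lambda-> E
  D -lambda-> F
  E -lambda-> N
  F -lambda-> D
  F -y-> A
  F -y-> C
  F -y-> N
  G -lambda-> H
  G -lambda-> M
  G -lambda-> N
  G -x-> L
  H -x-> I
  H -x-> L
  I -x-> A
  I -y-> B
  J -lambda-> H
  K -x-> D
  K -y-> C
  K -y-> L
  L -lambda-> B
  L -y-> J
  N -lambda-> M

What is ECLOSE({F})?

{D, E, F, M, N}

Start with {F}.
From F via lambda: add D.
From D via lambda: add E.
From E via lambda: add N.
From N via lambda: add M.
No new states can be added; the closed set is {D, E, F, M, N}.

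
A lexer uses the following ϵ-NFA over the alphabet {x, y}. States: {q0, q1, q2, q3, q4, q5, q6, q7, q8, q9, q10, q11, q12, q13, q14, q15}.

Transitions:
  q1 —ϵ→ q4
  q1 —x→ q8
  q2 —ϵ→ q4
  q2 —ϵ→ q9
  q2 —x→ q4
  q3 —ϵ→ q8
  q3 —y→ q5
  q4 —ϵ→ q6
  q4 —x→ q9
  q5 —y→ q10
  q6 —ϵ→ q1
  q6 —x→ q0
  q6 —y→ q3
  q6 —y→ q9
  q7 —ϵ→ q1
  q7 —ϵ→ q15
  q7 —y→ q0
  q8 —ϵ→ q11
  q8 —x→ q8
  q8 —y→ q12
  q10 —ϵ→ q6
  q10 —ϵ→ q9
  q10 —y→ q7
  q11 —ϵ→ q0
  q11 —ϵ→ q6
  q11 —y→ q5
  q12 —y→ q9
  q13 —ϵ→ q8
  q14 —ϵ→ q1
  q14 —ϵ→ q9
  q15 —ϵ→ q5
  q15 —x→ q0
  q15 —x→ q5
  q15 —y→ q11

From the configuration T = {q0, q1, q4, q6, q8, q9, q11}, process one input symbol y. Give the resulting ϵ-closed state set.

q6 on y → {q3, q9}.
q8 on y → {q12}.
q11 on y → {q5}.
No y-transition from q0, q1, q4, q9.
Union after reading y: {q3, q5, q9, q12}.
Now take the ϵ-closure:
From q3 via ϵ: add q8.
From q8 via ϵ: add q11.
From q11 via ϵ: add q0, q6.
From q6 via ϵ: add q1.
From q1 via ϵ: add q4.
No new states can be added; the closed set is {q0, q1, q3, q4, q5, q6, q8, q9, q11, q12}.

{q0, q1, q3, q4, q5, q6, q8, q9, q11, q12}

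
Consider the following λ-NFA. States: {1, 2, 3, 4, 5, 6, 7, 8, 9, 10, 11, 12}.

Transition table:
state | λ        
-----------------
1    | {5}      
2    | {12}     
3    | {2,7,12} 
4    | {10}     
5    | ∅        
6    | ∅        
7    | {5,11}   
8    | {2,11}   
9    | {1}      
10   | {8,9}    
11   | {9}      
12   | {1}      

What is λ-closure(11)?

Start with {11}.
From 11 via λ: add 9.
From 9 via λ: add 1.
From 1 via λ: add 5.
No new states can be added; the closed set is {1, 5, 9, 11}.

{1, 5, 9, 11}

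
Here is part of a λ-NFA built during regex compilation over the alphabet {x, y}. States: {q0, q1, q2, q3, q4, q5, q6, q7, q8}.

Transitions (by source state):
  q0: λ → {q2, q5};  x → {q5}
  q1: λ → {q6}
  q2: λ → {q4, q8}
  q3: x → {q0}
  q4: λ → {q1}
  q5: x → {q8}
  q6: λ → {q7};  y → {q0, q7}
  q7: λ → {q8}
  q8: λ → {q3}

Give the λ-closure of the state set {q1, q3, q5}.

{q1, q3, q5, q6, q7, q8}

Start with {q1, q3, q5}.
From q1 via λ: add q6.
From q6 via λ: add q7.
From q7 via λ: add q8.
No new states can be added; the closed set is {q1, q3, q5, q6, q7, q8}.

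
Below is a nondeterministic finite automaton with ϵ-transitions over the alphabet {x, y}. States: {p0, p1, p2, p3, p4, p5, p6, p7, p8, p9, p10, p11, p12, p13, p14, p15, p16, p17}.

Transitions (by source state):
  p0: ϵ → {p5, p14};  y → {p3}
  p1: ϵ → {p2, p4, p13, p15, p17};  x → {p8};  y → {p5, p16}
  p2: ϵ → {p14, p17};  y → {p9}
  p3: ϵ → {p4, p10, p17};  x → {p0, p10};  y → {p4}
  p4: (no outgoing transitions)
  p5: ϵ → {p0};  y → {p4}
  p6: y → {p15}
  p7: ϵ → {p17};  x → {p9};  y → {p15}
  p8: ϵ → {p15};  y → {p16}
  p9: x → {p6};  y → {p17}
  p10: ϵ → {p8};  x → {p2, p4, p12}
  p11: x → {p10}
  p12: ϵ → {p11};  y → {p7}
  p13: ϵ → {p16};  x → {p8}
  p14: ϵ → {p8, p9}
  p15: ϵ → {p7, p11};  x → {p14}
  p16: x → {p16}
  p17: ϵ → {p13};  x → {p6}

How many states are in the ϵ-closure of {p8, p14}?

9

Start with {p8, p14}.
From p8 via ϵ: add p15.
From p14 via ϵ: add p9.
From p15 via ϵ: add p7, p11.
From p7 via ϵ: add p17.
From p17 via ϵ: add p13.
From p13 via ϵ: add p16.
ϵ-closure = {p7, p8, p9, p11, p13, p14, p15, p16, p17}, which has 9 states.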